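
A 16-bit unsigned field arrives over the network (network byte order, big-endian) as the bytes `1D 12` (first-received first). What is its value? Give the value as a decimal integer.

Big-endian stores the most-significant byte at the lowest address.
The bytes are already most-significant first: 0x1D12.
0x1D12 = 7442.

7442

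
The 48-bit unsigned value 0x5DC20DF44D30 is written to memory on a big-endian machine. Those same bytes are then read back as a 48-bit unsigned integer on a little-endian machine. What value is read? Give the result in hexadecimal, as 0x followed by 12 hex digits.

0x304DF40DC25D

Stored big-endian, the bytes at ascending addresses are 5D C2 0D F4 4D 30.
Read back as little-endian, the first byte is least significant, giving 0x304DF40DC25D.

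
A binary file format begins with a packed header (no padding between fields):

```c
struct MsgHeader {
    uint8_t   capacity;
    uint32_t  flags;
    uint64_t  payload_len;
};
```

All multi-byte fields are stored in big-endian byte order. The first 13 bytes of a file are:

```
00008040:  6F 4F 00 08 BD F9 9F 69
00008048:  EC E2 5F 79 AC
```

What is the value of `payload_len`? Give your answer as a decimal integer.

17987211902872156588

`payload_len` follows `capacity` (1 B), `flags` (4 B), so it starts at offset 1 + 4 = 5 and occupies 8 bytes.
Bytes at offsets 5..12: F9 9F 69 EC E2 5F 79 AC.
In big-endian order the high byte comes first in memory.
The bytes are already most-significant first: 0xF99F69ECE25F79AC.
0xF99F69ECE25F79AC = 17987211902872156588.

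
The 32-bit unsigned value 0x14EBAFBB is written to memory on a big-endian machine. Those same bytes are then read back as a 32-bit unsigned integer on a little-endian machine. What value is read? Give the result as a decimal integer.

3148868372

Stored big-endian, the bytes at ascending addresses are 14 EB AF BB.
Read back as little-endian, the first byte is least significant, giving 0xBBAFEB14.
0xBBAFEB14 = 3148868372.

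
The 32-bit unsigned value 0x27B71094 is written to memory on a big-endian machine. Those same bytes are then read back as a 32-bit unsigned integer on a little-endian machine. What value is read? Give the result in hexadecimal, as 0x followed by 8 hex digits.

0x9410B727

Stored big-endian, the bytes at ascending addresses are 27 B7 10 94.
Read back as little-endian, the first byte is least significant, giving 0x9410B727.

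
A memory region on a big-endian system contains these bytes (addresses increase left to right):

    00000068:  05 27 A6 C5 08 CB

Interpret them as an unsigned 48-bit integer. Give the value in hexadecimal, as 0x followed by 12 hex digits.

0x0527A6C508CB

In big-endian order the high byte comes first in memory.
The bytes are already most-significant first: 0x0527A6C508CB.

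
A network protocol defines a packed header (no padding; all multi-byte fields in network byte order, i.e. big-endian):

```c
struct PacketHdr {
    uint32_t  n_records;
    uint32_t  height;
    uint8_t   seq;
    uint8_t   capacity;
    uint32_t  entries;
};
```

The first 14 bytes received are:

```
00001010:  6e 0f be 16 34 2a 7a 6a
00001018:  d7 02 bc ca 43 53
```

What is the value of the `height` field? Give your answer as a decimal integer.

875199082

`height` follows `n_records` (4 bytes), so it starts at byte offset 4 and occupies 4 bytes.
Bytes at offsets 4..7: 34 2A 7A 6A.
In big-endian order the high byte comes first in memory.
The bytes are already most-significant first: 0x342A7A6A.
0x342A7A6A = 875199082.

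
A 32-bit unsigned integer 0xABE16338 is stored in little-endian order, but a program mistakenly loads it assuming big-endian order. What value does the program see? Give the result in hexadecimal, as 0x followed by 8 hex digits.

Stored little-endian, the bytes at ascending addresses are 38 63 E1 AB.
Read back as big-endian, the last byte is least significant, giving 0x3863E1AB.

0x3863E1AB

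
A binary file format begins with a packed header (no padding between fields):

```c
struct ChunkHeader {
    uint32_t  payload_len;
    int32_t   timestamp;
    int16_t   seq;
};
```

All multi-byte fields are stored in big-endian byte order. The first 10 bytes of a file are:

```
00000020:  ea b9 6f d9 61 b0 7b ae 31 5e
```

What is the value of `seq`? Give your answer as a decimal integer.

12638

`seq` follows `payload_len` (4 B), `timestamp` (4 B), so it starts at offset 4 + 4 = 8 and occupies 2 bytes.
Bytes at offsets 8..9: 31 5E.
Big-endian stores the most-significant byte at the lowest address.
The bytes are already most-significant first: 0x315E.
0x315E = 12638.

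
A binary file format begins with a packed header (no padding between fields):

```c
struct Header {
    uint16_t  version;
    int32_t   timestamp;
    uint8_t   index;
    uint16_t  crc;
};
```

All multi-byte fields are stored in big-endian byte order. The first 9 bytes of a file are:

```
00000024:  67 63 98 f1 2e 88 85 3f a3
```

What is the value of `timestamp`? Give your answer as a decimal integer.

-1729024376

`timestamp` follows `version` (2 bytes), so it starts at byte offset 2 and occupies 4 bytes.
Bytes at offsets 2..5: 98 F1 2E 88.
In big-endian order the high byte comes first in memory.
The bytes are already most-significant first: 0x98F12E88.
Top bit is set, so as a signed 32-bit value this is 0x98F12E88 − 2^32 = -1729024376.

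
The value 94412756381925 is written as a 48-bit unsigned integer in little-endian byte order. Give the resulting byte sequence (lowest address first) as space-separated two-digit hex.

94412756381925 in hexadecimal, padded to 48 bits, is 0x55DE2ECE70E5.
Split into bytes (most-significant first): 55 DE 2E CE 70 E5.
Little-endian stores the least-significant byte at the lowest address.
So at ascending addresses the bytes are E5 70 CE 2E DE 55.

E5 70 CE 2E DE 55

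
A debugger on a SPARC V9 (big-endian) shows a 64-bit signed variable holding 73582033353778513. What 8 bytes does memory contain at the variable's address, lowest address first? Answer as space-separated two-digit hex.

01 05 6A 78 2F E7 25 51

73582033353778513 in hexadecimal, padded to 64 bits, is 0x01056A782FE72551.
Split into bytes (most-significant first): 01 05 6A 78 2F E7 25 51.
Big-endian stores the most-significant byte at the lowest address.
So the memory order matches the most-significant-first order: 01 05 6A 78 2F E7 25 51.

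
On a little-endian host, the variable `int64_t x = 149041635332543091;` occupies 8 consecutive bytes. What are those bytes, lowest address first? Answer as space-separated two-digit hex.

73 52 BD E2 93 80 11 02

149041635332543091 in hexadecimal, padded to 64 bits, is 0x02118093E2BD5273.
Split into bytes (most-significant first): 02 11 80 93 E2 BD 52 73.
Little-endian: lowest address holds the least-significant byte.
So at ascending addresses the bytes are 73 52 BD E2 93 80 11 02.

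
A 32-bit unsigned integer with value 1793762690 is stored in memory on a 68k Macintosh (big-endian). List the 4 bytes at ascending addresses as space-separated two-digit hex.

6A EA A5 82

1793762690 in hexadecimal, padded to 32 bits, is 0x6AEAA582.
Split into bytes (most-significant first): 6A EA A5 82.
Big-endian stores the most-significant byte at the lowest address.
So the memory order matches the most-significant-first order: 6A EA A5 82.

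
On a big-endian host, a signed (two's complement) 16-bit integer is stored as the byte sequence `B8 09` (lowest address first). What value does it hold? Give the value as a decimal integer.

-18423

Big-endian: lowest address holds the most-significant byte.
The bytes are already most-significant first: 0xB809.
Top bit is set, so as a signed 16-bit value this is 0xB809 − 2^16 = -18423.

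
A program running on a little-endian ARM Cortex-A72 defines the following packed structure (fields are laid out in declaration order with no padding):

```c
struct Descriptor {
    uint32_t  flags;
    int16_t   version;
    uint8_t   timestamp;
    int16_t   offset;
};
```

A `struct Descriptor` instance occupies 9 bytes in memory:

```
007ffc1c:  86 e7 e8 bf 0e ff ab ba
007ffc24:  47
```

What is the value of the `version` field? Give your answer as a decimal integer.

`version` follows `flags` (4 bytes), so it starts at byte offset 4 and occupies 2 bytes.
Bytes at offsets 4..5: 0E FF.
In little-endian order the low byte comes first in memory.
Reassemble most-significant byte first: FF 0E → 0xFF0E.
Top bit is set, so as a signed 16-bit value this is 0xFF0E − 2^16 = -242.

-242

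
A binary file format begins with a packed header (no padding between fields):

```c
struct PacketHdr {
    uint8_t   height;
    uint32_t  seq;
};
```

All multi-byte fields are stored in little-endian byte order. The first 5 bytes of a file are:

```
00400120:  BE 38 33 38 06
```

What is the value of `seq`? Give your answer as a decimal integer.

`seq` follows `height` (1 byte), so it starts at byte offset 1 and occupies 4 bytes.
Bytes at offsets 1..4: 38 33 38 06.
Little-endian stores the least-significant byte at the lowest address.
Reassemble most-significant byte first: 06 38 33 38 → 0x06383338.
0x06383338 = 104346424.

104346424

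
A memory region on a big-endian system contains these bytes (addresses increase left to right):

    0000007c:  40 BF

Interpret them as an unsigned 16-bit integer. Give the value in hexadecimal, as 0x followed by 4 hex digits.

Big-endian stores the most-significant byte at the lowest address.
The bytes are already most-significant first: 0x40BF.

0x40BF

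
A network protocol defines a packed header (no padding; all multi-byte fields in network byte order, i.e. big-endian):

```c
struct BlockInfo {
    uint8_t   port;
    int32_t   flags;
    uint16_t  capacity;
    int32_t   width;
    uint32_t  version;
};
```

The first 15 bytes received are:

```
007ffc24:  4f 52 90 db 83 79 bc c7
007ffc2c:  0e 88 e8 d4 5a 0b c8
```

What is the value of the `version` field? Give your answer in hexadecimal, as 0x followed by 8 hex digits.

`version` follows `port` (1 B), `flags` (4 B), `capacity` (2 B), `width` (4 B), so it starts at offset 1 + 4 + 2 + 4 = 11 and occupies 4 bytes.
Bytes at offsets 11..14: D4 5A 0B C8.
In big-endian order the high byte comes first in memory.
The bytes are already most-significant first: 0xD45A0BC8.

0xD45A0BC8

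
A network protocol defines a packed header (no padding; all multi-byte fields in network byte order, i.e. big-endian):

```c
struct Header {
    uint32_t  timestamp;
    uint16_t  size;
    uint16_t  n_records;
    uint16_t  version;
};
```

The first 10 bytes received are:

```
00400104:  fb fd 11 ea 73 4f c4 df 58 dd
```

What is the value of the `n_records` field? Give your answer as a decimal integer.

`n_records` follows `timestamp` (4 B), `size` (2 B), so it starts at offset 4 + 2 = 6 and occupies 2 bytes.
Bytes at offsets 6..7: C4 DF.
Big-endian stores the most-significant byte at the lowest address.
The bytes are already most-significant first: 0xC4DF.
0xC4DF = 50399.

50399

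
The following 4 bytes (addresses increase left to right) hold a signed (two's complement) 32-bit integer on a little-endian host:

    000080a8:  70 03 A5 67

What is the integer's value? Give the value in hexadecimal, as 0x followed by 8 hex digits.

0x67A50370

Little-endian stores the least-significant byte at the lowest address.
Reassemble most-significant byte first: 67 A5 03 70 → 0x67A50370.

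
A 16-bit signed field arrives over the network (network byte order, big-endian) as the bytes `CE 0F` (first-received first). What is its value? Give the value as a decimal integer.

-12785

In big-endian order the high byte comes first in memory.
The bytes are already most-significant first: 0xCE0F.
Top bit is set, so as a signed 16-bit value this is 0xCE0F − 2^16 = -12785.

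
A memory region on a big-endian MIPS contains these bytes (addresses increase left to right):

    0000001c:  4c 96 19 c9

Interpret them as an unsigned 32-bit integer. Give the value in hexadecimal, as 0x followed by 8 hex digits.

0x4C9619C9

Big-endian stores the most-significant byte at the lowest address.
The bytes are already most-significant first: 0x4C9619C9.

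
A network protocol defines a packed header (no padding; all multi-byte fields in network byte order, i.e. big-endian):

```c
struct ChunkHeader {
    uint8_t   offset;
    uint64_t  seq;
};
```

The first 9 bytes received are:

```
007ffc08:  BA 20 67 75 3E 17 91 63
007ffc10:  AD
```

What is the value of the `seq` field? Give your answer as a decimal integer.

2334963841358717869

`seq` follows `offset` (1 byte), so it starts at byte offset 1 and occupies 8 bytes.
Bytes at offsets 1..8: 20 67 75 3E 17 91 63 AD.
In big-endian order the high byte comes first in memory.
The bytes are already most-significant first: 0x2067753E179163AD.
0x2067753E179163AD = 2334963841358717869.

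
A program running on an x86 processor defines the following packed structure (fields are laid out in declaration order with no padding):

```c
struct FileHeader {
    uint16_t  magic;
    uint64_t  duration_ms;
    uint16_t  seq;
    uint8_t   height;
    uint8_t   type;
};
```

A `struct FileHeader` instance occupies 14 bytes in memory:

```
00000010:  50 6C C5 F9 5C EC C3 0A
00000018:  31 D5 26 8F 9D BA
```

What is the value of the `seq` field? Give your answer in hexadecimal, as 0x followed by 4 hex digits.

0x8F26

`seq` follows `magic` (2 B), `duration_ms` (8 B), so it starts at offset 2 + 8 = 10 and occupies 2 bytes.
Bytes at offsets 10..11: 26 8F.
In little-endian order the low byte comes first in memory.
Reassemble most-significant byte first: 8F 26 → 0x8F26.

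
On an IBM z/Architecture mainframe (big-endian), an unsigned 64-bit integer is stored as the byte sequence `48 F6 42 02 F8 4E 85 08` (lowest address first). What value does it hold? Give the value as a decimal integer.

5257462195524896008

In big-endian order the high byte comes first in memory.
The bytes are already most-significant first: 0x48F64202F84E8508.
0x48F64202F84E8508 = 5257462195524896008.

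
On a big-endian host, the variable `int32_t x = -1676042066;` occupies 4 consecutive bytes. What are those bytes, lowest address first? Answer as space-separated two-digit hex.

9C 19 A0 AE

Two's complement of -1676042066 in 32 bits: 1676042066 = 0x63E65F52; invert → 0x9C19A0AD; add 1 → 0x9C19A0AE.
Split into bytes (most-significant first): 9C 19 A0 AE.
In big-endian order the high byte comes first in memory.
So the memory order matches the most-significant-first order: 9C 19 A0 AE.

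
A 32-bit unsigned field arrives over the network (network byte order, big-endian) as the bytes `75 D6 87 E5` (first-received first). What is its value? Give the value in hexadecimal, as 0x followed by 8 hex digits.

0x75D687E5

Big-endian stores the most-significant byte at the lowest address.
The bytes are already most-significant first: 0x75D687E5.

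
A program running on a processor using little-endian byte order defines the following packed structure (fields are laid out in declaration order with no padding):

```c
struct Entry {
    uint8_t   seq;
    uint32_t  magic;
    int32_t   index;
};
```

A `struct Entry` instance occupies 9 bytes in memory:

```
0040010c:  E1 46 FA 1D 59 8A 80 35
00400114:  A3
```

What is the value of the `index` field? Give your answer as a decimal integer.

`index` follows `seq` (1 B), `magic` (4 B), so it starts at offset 1 + 4 = 5 and occupies 4 bytes.
Bytes at offsets 5..8: 8A 80 35 A3.
Little-endian: lowest address holds the least-significant byte.
Reassemble most-significant byte first: A3 35 80 8A → 0xA335808A.
Top bit is set, so as a signed 32-bit value this is 0xA335808A − 2^32 = -1556774774.

-1556774774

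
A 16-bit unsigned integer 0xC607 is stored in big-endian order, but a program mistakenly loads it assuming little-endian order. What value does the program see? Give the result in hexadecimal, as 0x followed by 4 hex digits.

Stored big-endian, the bytes at ascending addresses are C6 07.
Read back as little-endian, the first byte is least significant, giving 0x07C6.

0x07C6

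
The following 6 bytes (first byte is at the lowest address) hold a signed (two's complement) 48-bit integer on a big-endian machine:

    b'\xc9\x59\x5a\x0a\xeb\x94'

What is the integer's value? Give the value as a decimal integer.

-60089376773228

Big-endian stores the most-significant byte at the lowest address.
The bytes are already most-significant first: 0xC9595A0AEB94.
Top bit is set, so as a signed 48-bit value this is 0xC9595A0AEB94 − 2^48 = -60089376773228.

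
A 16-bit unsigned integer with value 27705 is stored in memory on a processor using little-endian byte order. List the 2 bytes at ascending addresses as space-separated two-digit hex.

39 6C

27705 in hexadecimal, padded to 16 bits, is 0x6C39.
Split into bytes (most-significant first): 6C 39.
In little-endian order the low byte comes first in memory.
So at ascending addresses the bytes are 39 6C.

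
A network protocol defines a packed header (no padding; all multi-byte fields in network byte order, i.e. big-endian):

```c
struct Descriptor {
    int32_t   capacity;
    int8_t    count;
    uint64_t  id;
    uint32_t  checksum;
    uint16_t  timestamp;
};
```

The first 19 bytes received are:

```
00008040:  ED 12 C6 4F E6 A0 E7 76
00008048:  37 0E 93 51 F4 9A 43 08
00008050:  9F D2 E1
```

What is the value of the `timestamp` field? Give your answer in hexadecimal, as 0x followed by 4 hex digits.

`timestamp` follows `capacity` (4 B), `count` (1 B), `id` (8 B), `checksum` (4 B), so it starts at offset 4 + 1 + 8 + 4 = 17 and occupies 2 bytes.
Bytes at offsets 17..18: D2 E1.
Big-endian: lowest address holds the most-significant byte.
The bytes are already most-significant first: 0xD2E1.

0xD2E1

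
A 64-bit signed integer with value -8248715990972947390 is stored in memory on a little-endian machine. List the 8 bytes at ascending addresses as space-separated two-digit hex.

Two's complement of -8248715990972947390 in 64 bits: 8248715990972947390 = 0x7279537D7F06DBBE; invert → 0x8D86AC8280F92441; add 1 → 0x8D86AC8280F92442.
Split into bytes (most-significant first): 8D 86 AC 82 80 F9 24 42.
Little-endian: lowest address holds the least-significant byte.
So at ascending addresses the bytes are 42 24 F9 80 82 AC 86 8D.

42 24 F9 80 82 AC 86 8D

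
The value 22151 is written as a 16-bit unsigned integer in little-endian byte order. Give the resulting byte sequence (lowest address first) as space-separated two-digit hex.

22151 in hexadecimal, padded to 16 bits, is 0x5687.
Split into bytes (most-significant first): 56 87.
In little-endian order the low byte comes first in memory.
So at ascending addresses the bytes are 87 56.

87 56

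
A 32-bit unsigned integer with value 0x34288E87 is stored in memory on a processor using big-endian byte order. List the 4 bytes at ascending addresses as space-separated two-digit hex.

34 28 8E 87

Split into bytes (most-significant first): 34 28 8E 87.
In big-endian order the high byte comes first in memory.
So the memory order matches the most-significant-first order: 34 28 8E 87.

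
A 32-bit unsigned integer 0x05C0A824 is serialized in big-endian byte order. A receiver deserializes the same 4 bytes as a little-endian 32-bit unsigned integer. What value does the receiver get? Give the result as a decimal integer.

615038981

Stored big-endian, the bytes at ascending addresses are 05 C0 A8 24.
Read back as little-endian, the first byte is least significant, giving 0x24A8C005.
0x24A8C005 = 615038981.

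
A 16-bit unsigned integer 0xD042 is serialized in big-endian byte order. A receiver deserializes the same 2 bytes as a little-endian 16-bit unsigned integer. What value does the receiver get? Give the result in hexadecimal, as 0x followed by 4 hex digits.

0x42D0

Stored big-endian, the bytes at ascending addresses are D0 42.
Read back as little-endian, the first byte is least significant, giving 0x42D0.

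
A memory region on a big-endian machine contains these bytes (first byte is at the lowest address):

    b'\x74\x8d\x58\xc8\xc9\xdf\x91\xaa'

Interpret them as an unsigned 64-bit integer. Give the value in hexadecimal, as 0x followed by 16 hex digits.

0x748D58C8C9DF91AA

Big-endian stores the most-significant byte at the lowest address.
The bytes are already most-significant first: 0x748D58C8C9DF91AA.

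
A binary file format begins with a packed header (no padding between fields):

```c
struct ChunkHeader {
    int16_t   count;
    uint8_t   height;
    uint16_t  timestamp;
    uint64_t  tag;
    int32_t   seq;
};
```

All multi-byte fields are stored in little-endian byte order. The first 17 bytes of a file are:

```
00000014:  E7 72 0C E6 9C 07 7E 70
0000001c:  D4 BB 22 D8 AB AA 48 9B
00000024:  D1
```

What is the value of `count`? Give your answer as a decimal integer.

`count` is the first field, at byte offset 0, occupying 2 bytes.
Bytes at offsets 0..1: E7 72.
Little-endian: lowest address holds the least-significant byte.
Reassemble most-significant byte first: 72 E7 → 0x72E7.
0x72E7 = 29415.

29415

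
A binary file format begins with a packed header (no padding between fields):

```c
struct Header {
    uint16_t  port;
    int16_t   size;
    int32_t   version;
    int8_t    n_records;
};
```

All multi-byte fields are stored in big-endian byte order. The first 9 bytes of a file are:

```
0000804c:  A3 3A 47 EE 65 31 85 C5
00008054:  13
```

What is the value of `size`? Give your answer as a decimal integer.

`size` follows `port` (2 bytes), so it starts at byte offset 2 and occupies 2 bytes.
Bytes at offsets 2..3: 47 EE.
Big-endian: lowest address holds the most-significant byte.
The bytes are already most-significant first: 0x47EE.
0x47EE = 18414.

18414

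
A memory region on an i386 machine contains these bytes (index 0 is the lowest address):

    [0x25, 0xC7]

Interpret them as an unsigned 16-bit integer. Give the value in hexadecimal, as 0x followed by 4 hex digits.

Little-endian stores the least-significant byte at the lowest address.
Reassemble most-significant byte first: C7 25 → 0xC725.

0xC725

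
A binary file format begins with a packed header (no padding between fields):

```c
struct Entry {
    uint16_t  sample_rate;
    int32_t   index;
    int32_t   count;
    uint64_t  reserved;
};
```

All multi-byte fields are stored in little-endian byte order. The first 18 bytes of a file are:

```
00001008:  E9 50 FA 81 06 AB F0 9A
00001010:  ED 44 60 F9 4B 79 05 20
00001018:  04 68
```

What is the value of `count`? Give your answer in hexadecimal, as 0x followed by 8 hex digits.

`count` follows `sample_rate` (2 B), `index` (4 B), so it starts at offset 2 + 4 = 6 and occupies 4 bytes.
Bytes at offsets 6..9: F0 9A ED 44.
Little-endian: lowest address holds the least-significant byte.
Reassemble most-significant byte first: 44 ED 9A F0 → 0x44ED9AF0.

0x44ED9AF0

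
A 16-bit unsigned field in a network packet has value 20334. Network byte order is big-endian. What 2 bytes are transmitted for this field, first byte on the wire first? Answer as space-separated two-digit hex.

20334 in hexadecimal, padded to 16 bits, is 0x4F6E.
Split into bytes (most-significant first): 4F 6E.
Big-endian: lowest address holds the most-significant byte.
So the memory order matches the most-significant-first order: 4F 6E.

4F 6E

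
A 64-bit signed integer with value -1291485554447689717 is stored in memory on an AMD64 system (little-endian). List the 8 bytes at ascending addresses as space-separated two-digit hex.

Two's complement of -1291485554447689717 in 64 bits: 1291485554447689717 = 0x11EC4744E96727F5; invert → 0xEE13B8BB1698D80A; add 1 → 0xEE13B8BB1698D80B.
Split into bytes (most-significant first): EE 13 B8 BB 16 98 D8 0B.
Little-endian stores the least-significant byte at the lowest address.
So at ascending addresses the bytes are 0B D8 98 16 BB B8 13 EE.

0B D8 98 16 BB B8 13 EE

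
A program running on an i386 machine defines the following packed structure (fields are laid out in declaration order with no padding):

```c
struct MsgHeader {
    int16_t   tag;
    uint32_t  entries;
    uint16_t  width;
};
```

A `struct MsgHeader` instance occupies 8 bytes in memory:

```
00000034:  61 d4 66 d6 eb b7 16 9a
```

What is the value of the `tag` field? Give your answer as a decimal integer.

-11167

`tag` is the first field, at byte offset 0, occupying 2 bytes.
Bytes at offsets 0..1: 61 D4.
Little-endian stores the least-significant byte at the lowest address.
Reassemble most-significant byte first: D4 61 → 0xD461.
Top bit is set, so as a signed 16-bit value this is 0xD461 − 2^16 = -11167.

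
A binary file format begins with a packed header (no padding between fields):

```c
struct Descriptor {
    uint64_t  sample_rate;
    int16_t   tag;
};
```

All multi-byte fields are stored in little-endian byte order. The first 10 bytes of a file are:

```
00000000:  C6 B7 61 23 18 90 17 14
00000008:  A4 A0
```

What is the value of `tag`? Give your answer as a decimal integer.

-24412

`tag` follows `sample_rate` (8 bytes), so it starts at byte offset 8 and occupies 2 bytes.
Bytes at offsets 8..9: A4 A0.
Little-endian: lowest address holds the least-significant byte.
Reassemble most-significant byte first: A0 A4 → 0xA0A4.
Top bit is set, so as a signed 16-bit value this is 0xA0A4 − 2^16 = -24412.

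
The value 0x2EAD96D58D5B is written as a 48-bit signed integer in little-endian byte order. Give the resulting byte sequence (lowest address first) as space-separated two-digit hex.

5B 8D D5 96 AD 2E

Split into bytes (most-significant first): 2E AD 96 D5 8D 5B.
Little-endian: lowest address holds the least-significant byte.
So at ascending addresses the bytes are 5B 8D D5 96 AD 2E.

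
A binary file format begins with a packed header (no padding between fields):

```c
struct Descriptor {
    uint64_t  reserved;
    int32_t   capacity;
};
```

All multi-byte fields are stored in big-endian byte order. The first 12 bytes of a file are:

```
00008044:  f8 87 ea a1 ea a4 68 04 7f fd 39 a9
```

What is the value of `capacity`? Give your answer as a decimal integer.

2147301801

`capacity` follows `reserved` (8 bytes), so it starts at byte offset 8 and occupies 4 bytes.
Bytes at offsets 8..11: 7F FD 39 A9.
Big-endian stores the most-significant byte at the lowest address.
The bytes are already most-significant first: 0x7FFD39A9.
0x7FFD39A9 = 2147301801.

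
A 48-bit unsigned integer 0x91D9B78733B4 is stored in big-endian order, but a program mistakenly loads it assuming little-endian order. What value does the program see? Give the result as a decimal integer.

198133413304721

Stored big-endian, the bytes at ascending addresses are 91 D9 B7 87 33 B4.
Read back as little-endian, the first byte is least significant, giving 0xB43387B7D991.
0xB43387B7D991 = 198133413304721.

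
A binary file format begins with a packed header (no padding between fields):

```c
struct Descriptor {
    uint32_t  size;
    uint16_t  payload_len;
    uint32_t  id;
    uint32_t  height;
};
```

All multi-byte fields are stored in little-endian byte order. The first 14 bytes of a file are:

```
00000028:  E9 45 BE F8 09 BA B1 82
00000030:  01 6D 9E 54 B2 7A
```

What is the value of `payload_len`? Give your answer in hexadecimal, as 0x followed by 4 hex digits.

0xBA09

`payload_len` follows `size` (4 bytes), so it starts at byte offset 4 and occupies 2 bytes.
Bytes at offsets 4..5: 09 BA.
Little-endian stores the least-significant byte at the lowest address.
Reassemble most-significant byte first: BA 09 → 0xBA09.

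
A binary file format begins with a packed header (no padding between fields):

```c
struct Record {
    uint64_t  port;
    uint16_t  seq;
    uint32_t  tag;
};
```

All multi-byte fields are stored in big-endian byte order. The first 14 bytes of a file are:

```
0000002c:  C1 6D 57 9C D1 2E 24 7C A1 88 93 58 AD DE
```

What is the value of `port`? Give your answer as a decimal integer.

13937892752817529980

`port` is the first field, at byte offset 0, occupying 8 bytes.
Bytes at offsets 0..7: C1 6D 57 9C D1 2E 24 7C.
Big-endian: lowest address holds the most-significant byte.
The bytes are already most-significant first: 0xC16D579CD12E247C.
0xC16D579CD12E247C = 13937892752817529980.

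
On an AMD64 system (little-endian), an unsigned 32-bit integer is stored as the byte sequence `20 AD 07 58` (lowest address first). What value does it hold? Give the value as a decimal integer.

Little-endian: lowest address holds the least-significant byte.
Reassemble most-significant byte first: 58 07 AD 20 → 0x5807AD20.
0x5807AD20 = 1476898080.

1476898080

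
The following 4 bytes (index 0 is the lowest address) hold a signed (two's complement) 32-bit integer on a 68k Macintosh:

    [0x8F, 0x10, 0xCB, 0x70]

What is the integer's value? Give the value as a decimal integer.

-1894724752

Big-endian stores the most-significant byte at the lowest address.
The bytes are already most-significant first: 0x8F10CB70.
Top bit is set, so as a signed 32-bit value this is 0x8F10CB70 − 2^32 = -1894724752.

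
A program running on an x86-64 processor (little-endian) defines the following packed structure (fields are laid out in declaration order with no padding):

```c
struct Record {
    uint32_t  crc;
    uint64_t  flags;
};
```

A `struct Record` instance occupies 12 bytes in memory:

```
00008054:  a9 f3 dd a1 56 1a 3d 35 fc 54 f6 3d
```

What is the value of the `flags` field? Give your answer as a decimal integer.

4464849522786114134

`flags` follows `crc` (4 bytes), so it starts at byte offset 4 and occupies 8 bytes.
Bytes at offsets 4..11: 56 1A 3D 35 FC 54 F6 3D.
Little-endian stores the least-significant byte at the lowest address.
Reassemble most-significant byte first: 3D F6 54 FC 35 3D 1A 56 → 0x3DF654FC353D1A56.
0x3DF654FC353D1A56 = 4464849522786114134.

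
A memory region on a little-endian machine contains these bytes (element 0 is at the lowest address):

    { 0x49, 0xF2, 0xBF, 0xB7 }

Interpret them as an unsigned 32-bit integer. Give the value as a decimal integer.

In little-endian order the low byte comes first in memory.
Reassemble most-significant byte first: B7 BF F2 49 → 0xB7BFF249.
0xB7BFF249 = 3082809929.

3082809929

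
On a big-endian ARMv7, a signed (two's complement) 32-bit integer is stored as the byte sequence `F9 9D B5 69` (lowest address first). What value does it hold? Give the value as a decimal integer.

-107104919

Big-endian stores the most-significant byte at the lowest address.
The bytes are already most-significant first: 0xF99DB569.
Top bit is set, so as a signed 32-bit value this is 0xF99DB569 − 2^32 = -107104919.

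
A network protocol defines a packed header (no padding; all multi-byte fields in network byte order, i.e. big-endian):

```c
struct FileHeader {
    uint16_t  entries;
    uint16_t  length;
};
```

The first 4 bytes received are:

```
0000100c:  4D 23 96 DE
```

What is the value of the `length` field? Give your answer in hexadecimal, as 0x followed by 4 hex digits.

0x96DE

`length` follows `entries` (2 bytes), so it starts at byte offset 2 and occupies 2 bytes.
Bytes at offsets 2..3: 96 DE.
Big-endian: lowest address holds the most-significant byte.
The bytes are already most-significant first: 0x96DE.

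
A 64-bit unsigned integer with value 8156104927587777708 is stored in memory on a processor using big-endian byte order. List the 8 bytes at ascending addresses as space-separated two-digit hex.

8156104927587777708 in hexadecimal, padded to 64 bits, is 0x71304E37FFAEBCAC.
Split into bytes (most-significant first): 71 30 4E 37 FF AE BC AC.
Big-endian: lowest address holds the most-significant byte.
So the memory order matches the most-significant-first order: 71 30 4E 37 FF AE BC AC.

71 30 4E 37 FF AE BC AC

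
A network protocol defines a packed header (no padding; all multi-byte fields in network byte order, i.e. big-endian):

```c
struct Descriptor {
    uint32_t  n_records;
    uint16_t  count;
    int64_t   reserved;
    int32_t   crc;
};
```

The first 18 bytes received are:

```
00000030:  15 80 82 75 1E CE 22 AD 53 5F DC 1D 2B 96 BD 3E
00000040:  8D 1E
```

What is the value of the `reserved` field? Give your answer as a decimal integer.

`reserved` follows `n_records` (4 B), `count` (2 B), so it starts at offset 4 + 2 = 6 and occupies 8 bytes.
Bytes at offsets 6..13: 22 AD 53 5F DC 1D 2B 96.
In big-endian order the high byte comes first in memory.
The bytes are already most-significant first: 0x22AD535FDC1D2B96.
0x22AD535FDC1D2B96 = 2498745039440391062.

2498745039440391062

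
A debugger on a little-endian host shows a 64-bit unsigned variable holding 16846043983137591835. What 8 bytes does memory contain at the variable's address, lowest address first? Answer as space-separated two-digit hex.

16846043983137591835 in hexadecimal, padded to 64 bits, is 0xE9C92BBF9D85D21B.
Split into bytes (most-significant first): E9 C9 2B BF 9D 85 D2 1B.
Little-endian stores the least-significant byte at the lowest address.
So at ascending addresses the bytes are 1B D2 85 9D BF 2B C9 E9.

1B D2 85 9D BF 2B C9 E9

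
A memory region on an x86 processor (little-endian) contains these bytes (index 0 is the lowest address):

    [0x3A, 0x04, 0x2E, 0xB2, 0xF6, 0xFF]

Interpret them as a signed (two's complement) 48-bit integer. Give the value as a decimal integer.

Little-endian: lowest address holds the least-significant byte.
Reassemble most-significant byte first: FF F6 B2 2E 04 3A → 0xFFF6B22E043A.
Top bit is set, so as a signed 48-bit value this is 0xFFF6B22E043A − 2^48 = -39960312774.

-39960312774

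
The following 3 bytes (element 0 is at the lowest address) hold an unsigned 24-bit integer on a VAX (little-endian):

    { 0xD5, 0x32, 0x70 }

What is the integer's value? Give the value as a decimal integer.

7353045

Little-endian: lowest address holds the least-significant byte.
Reassemble most-significant byte first: 70 32 D5 → 0x7032D5.
0x7032D5 = 7353045.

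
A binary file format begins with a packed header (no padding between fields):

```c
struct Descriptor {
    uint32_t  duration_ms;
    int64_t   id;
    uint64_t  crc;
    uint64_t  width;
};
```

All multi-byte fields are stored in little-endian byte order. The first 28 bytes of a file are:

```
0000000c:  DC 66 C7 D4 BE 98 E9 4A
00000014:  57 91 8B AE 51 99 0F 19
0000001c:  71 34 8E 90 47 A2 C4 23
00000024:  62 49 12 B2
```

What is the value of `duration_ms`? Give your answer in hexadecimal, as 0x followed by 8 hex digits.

0xD4C766DC

`duration_ms` is the first field, at byte offset 0, occupying 4 bytes.
Bytes at offsets 0..3: DC 66 C7 D4.
In little-endian order the low byte comes first in memory.
Reassemble most-significant byte first: D4 C7 66 DC → 0xD4C766DC.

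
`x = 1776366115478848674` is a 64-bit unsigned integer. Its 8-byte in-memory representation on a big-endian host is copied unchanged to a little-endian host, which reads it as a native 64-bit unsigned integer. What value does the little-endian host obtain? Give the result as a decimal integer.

1776366115478848674 in 64-bit hexadecimal is 0x18A6EB92082844A2.
Stored big-endian, the bytes at ascending addresses are 18 A6 EB 92 08 28 44 A2.
Read back as little-endian, the first byte is least significant, giving 0xA244280892EBA618.
0xA244280892EBA618 = 11692514549850416664.

11692514549850416664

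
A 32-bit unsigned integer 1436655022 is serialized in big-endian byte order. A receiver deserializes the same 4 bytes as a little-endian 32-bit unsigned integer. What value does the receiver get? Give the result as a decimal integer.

2929566037

1436655022 in 32-bit hexadecimal is 0x55A19DAE.
Stored big-endian, the bytes at ascending addresses are 55 A1 9D AE.
Read back as little-endian, the first byte is least significant, giving 0xAE9DA155.
0xAE9DA155 = 2929566037.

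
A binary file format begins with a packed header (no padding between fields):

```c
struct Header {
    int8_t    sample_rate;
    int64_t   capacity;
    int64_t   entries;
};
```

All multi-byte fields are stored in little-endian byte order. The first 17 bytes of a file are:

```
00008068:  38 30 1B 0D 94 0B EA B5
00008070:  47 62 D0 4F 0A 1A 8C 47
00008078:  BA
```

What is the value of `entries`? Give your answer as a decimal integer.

`entries` follows `sample_rate` (1 B), `capacity` (8 B), so it starts at offset 1 + 8 = 9 and occupies 8 bytes.
Bytes at offsets 9..16: 62 D0 4F 0A 1A 8C 47 BA.
Little-endian: lowest address holds the least-significant byte.
Reassemble most-significant byte first: BA 47 8C 1A 0A 4F D0 62 → 0xBA478C1A0A4FD062.
Top bit is set, so as a signed 64-bit value this is 0xBA478C1A0A4FD062 − 2^64 = -5023892815838457758.

-5023892815838457758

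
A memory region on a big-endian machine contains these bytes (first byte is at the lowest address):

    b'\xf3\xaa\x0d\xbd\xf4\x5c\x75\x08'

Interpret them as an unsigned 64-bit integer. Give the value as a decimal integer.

In big-endian order the high byte comes first in memory.
The bytes are already most-significant first: 0xF3AA0DBDF45C7508.
0xF3AA0DBDF45C7508 = 17557861206756979976.

17557861206756979976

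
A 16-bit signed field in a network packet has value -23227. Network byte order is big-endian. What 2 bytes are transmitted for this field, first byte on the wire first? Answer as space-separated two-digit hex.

A5 45

Two's complement of -23227 in 16 bits: 23227 = 0x5ABB; invert → 0xA544; add 1 → 0xA545.
Split into bytes (most-significant first): A5 45.
In big-endian order the high byte comes first in memory.
So the memory order matches the most-significant-first order: A5 45.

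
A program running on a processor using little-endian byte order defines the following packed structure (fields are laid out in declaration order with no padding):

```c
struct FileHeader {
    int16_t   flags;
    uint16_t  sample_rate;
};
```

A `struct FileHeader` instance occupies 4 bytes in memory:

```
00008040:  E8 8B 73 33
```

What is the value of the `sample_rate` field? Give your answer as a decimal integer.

`sample_rate` follows `flags` (2 bytes), so it starts at byte offset 2 and occupies 2 bytes.
Bytes at offsets 2..3: 73 33.
In little-endian order the low byte comes first in memory.
Reassemble most-significant byte first: 33 73 → 0x3373.
0x3373 = 13171.

13171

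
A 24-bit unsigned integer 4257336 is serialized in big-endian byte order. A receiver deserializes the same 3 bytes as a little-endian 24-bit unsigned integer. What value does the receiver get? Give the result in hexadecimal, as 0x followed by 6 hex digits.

0x38F640

4257336 in 24-bit hexadecimal is 0x40F638.
Stored big-endian, the bytes at ascending addresses are 40 F6 38.
Read back as little-endian, the first byte is least significant, giving 0x38F640.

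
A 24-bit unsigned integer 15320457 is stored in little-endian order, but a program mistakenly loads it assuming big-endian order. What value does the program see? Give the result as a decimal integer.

9029097

15320457 in 24-bit hexadecimal is 0xE9C589.
Stored little-endian, the bytes at ascending addresses are 89 C5 E9.
Read back as big-endian, the last byte is least significant, giving 0x89C5E9.
0x89C5E9 = 9029097.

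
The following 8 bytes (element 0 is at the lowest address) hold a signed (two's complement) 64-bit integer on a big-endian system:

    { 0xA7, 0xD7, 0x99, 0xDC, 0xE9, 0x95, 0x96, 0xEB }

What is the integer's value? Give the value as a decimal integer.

In big-endian order the high byte comes first in memory.
The bytes are already most-significant first: 0xA7D799DCE99596EB.
Top bit is set, so as a signed 64-bit value this is 0xA7D799DCE99596EB − 2^64 = -6352439575292045589.

-6352439575292045589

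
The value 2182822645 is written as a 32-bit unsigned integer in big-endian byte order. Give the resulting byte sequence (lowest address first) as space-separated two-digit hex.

2182822645 in hexadecimal, padded to 32 bits, is 0x821B3AF5.
Split into bytes (most-significant first): 82 1B 3A F5.
Big-endian: lowest address holds the most-significant byte.
So the memory order matches the most-significant-first order: 82 1B 3A F5.

82 1B 3A F5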